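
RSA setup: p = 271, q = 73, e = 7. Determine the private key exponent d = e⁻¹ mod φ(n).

16663

φ(n) = (p−1)(q−1) = 270·72 = 19440.
Need d with 7·d ≡ 1 (mod 19440). Apply the extended Euclidean algorithm:
19440 = 2777*7 + 1
7 = 7*1 + 0
Back-substitute:
1 = 19440 − 2777·7
So 7·(-2777) ≡ 1 (mod 19440), hence d ≡ -2777 ≡ 16663 (mod 19440).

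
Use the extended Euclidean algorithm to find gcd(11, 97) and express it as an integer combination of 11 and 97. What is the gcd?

Apply Euclid's algorithm to 97 and 11:
97 = 8·11 + 9
11 = 1·9 + 2
9 = 4·2 + 1
2 = 2·1 + 0
gcd(11, 97) = 1.
Express as a combination:
1 = 9 − 4·2
1 = −4·11 + 5·9
1 = 5·97 − 44·11
So 1 = (5)·97 + (-44)·11.

1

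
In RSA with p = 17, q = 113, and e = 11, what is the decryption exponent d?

φ(n) = (p−1)(q−1) = 16·112 = 1792.
Need d with 11·d ≡ 1 (mod 1792). Apply the extended Euclidean algorithm:
1792 = 162×11 + 10
11 = 1×10 + 1
10 = 10×1 + 0
Back-substitute:
1 = 11 − 10
1 = −1792 + 163·11
So 11·163 ≡ 1 (mod 1792), hence d = 163.

163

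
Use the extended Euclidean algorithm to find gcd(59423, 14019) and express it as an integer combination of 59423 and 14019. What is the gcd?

1

Euclidean algorithm:
59423 = 4×14019 + 3347
14019 = 4×3347 + 631
3347 = 5×631 + 192
631 = 3×192 + 55
192 = 3×55 + 27
55 = 2×27 + 1
27 = 27×1 + 0
gcd(59423, 14019) = 1.
Back-substituting:
1 = 55 − 2·27
1 = −2·192 + 7·55
1 = 7·631 − 23·192
1 = −23·3347 + 122·631
1 = 122·14019 − 511·3347
1 = −511·59423 + 2166·14019
So 1 = (-511)·59423 + (2166)·14019.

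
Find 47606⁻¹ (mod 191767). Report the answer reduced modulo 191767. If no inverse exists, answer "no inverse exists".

gcd(191767, 47606) by repeated division:
191767 = 4·47606 + 1343
47606 = 35·1343 + 601
1343 = 2·601 + 141
601 = 4·141 + 37
141 = 3·37 + 30
37 = 1·30 + 7
30 = 4·7 + 2
7 = 3·2 + 1
2 = 2·1 + 0
gcd = 1, so the inverse exists. Back-substitute:
1 = 7 − 3·2
1 = −3·30 + 13·7
1 = 13·37 − 16·30
1 = −16·141 + 61·37
1 = 61·601 − 260·141
1 = −260·1343 + 581·601
1 = 581·47606 − 20595·1343
1 = −20595·191767 + 82961·47606
So 47606·82961 ≡ 1 (mod 191767).

82961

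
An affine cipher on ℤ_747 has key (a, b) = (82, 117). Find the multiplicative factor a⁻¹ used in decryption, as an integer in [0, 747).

82

Apply the Euclidean algorithm to 747 and 82:
747 = 9×82 + 9
82 = 9×9 + 1
9 = 9×1 + 0
The gcd is 1. Working backward:
1 = 82 − 9·9
1 = −9·747 + 82·82
So 82·82 ≡ 1 (mod 747).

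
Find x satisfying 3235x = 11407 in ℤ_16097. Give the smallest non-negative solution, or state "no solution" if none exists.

6716

First find gcd(3235, 16097):
16097 = 4*3235 + 3157
3235 = 1*3157 + 78
3157 = 40*78 + 37
78 = 2*37 + 4
37 = 9*4 + 1
4 = 4*1 + 0
gcd = 1, so a unique solution mod 16097 exists.
Back-substitute for the Bézout coefficients:
1 = 37 − 9·4
1 = −9·78 + 19·37
1 = 19·3157 − 769·78
1 = −769·3235 + 788·3157
1 = 788·16097 − 3921·3235
So 3235·(-3921) ≡ 1 (mod 16097), giving 3235⁻¹ ≡ 12176.
x ≡ 3235⁻¹·11407 ≡ 12176·11407 ≡ 6716 (mod 16097).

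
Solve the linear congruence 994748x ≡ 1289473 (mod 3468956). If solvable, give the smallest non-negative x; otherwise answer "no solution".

gcd(994748, 3468956):
3468956 = 3×994748 + 484712
994748 = 2×484712 + 25324
484712 = 19×25324 + 3556
25324 = 7×3556 + 432
3556 = 8×432 + 100
432 = 4×100 + 32
100 = 3×32 + 4
32 = 8×4 + 0
gcd = 4, but 4 ∤ 1289473, so the congruence has no solution.

no solution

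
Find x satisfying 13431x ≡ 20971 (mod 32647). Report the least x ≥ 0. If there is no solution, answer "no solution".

11003

First find gcd(13431, 32647):
32647 = 2*13431 + 5785
13431 = 2*5785 + 1861
5785 = 3*1861 + 202
1861 = 9*202 + 43
202 = 4*43 + 30
43 = 1*30 + 13
30 = 2*13 + 4
13 = 3*4 + 1
4 = 4*1 + 0
gcd = 1, so a unique solution mod 32647 exists.
Back-substitute for the Bézout coefficients:
1 = 13 − 3·4
1 = −3·30 + 7·13
1 = 7·43 − 10·30
1 = −10·202 + 47·43
1 = 47·1861 − 433·202
1 = −433·5785 + 1346·1861
1 = 1346·13431 − 3125·5785
1 = −3125·32647 + 7596·13431
So 13431·(7596) ≡ 1 (mod 32647), giving 13431⁻¹ ≡ 7596.
x ≡ 13431⁻¹·20971 ≡ 7596·20971 ≡ 11003 (mod 32647).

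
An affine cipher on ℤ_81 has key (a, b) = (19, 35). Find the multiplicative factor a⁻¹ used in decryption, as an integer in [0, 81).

64

Apply the Euclidean algorithm to 81 and 19:
81 = 4·19 + 5
19 = 3·5 + 4
5 = 1·4 + 1
4 = 4·1 + 0
Since gcd(19, 81) = 1, back-substitute to write 1 as a combination:
1 = 5 − 4
1 = −19 + 4·5
1 = 4·81 − 17·19
Hence 19⁻¹ ≡ -17 ≡ 64 (mod 81).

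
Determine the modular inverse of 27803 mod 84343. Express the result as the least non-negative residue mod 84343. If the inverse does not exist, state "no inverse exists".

gcd(84343, 27803) by repeated division:
84343 = 3×27803 + 934
27803 = 29×934 + 717
934 = 1×717 + 217
717 = 3×217 + 66
217 = 3×66 + 19
66 = 3×19 + 9
19 = 2×9 + 1
9 = 9×1 + 0
Since gcd(27803, 84343) = 1, back-substitute to write 1 as a combination:
1 = 19 − 2·9
1 = −2·66 + 7·19
1 = 7·217 − 23·66
1 = −23·717 + 76·217
1 = 76·934 − 99·717
1 = −99·27803 + 2947·934
1 = 2947·84343 − 8940·27803
So 27803·(-8940) ≡ 1 (mod 84343), and -8940 ≡ 75403 (mod 84343).

75403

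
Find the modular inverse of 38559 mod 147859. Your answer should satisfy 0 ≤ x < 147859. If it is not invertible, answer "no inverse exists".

113010

Apply the Euclidean algorithm to 147859 and 38559:
147859 = 3×38559 + 32182
38559 = 1×32182 + 6377
32182 = 5×6377 + 297
6377 = 21×297 + 140
297 = 2×140 + 17
140 = 8×17 + 4
17 = 4×4 + 1
4 = 4×1 + 0
gcd = 1, so the inverse exists. Back-substitute:
1 = 17 − 4·4
1 = −4·140 + 33·17
1 = 33·297 − 70·140
1 = −70·6377 + 1503·297
1 = 1503·32182 − 7585·6377
1 = −7585·38559 + 9088·32182
1 = 9088·147859 − 34849·38559
Thus 38559·(-34849) ≡ 1 (mod 147859); reducing, -34849 mod 147859 = 113010.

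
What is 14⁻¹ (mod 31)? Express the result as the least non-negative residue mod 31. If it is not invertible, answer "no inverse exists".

20

Apply the Euclidean algorithm to 31 and 14:
31 = 2*14 + 3
14 = 4*3 + 2
3 = 1*2 + 1
2 = 2*1 + 0
gcd = 1, so the inverse exists. Back-substitute:
1 = 3 − 2
1 = −14 + 5·3
1 = 5·31 − 11·14
Hence 14⁻¹ ≡ -11 ≡ 20 (mod 31).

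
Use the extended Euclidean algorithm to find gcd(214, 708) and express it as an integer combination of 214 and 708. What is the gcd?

Euclidean algorithm:
708 = 3·214 + 66
214 = 3·66 + 16
66 = 4·16 + 2
16 = 8·2 + 0
gcd(214, 708) = 2.
Working backward:
2 = 66 − 4·16
2 = −4·214 + 13·66
2 = 13·708 − 43·214
So 2 = (13)·708 + (-43)·214.

2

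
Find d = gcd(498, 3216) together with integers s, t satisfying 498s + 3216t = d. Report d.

6

Apply Euclid's algorithm to 3216 and 498:
3216 = 6·498 + 228
498 = 2·228 + 42
228 = 5·42 + 18
42 = 2·18 + 6
18 = 3·6 + 0
gcd(498, 3216) = 6.
Working backward:
6 = 42 − 2·18
6 = −2·228 + 11·42
6 = 11·498 − 24·228
6 = −24·3216 + 155·498
So 6 = (-24)·3216 + (155)·498.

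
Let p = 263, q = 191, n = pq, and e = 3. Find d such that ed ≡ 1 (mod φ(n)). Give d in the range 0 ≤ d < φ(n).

φ(n) = (p−1)(q−1) = 262·190 = 49780.
Need d with 3·d ≡ 1 (mod 49780). Apply the extended Euclidean algorithm:
49780 = 16593×3 + 1
3 = 3×1 + 0
Back-substitute:
1 = 49780 − 16593·3
So 3·(-16593) ≡ 1 (mod 49780), hence d ≡ -16593 ≡ 33187 (mod 49780).

33187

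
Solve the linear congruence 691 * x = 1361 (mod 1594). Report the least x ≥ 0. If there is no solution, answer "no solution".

521

First find gcd(691, 1594):
1594 = 2*691 + 212
691 = 3*212 + 55
212 = 3*55 + 47
55 = 1*47 + 8
47 = 5*8 + 7
8 = 1*7 + 1
7 = 7*1 + 0
gcd = 1, so a unique solution mod 1594 exists.
Back-substitute for the Bézout coefficients:
1 = 8 − 7
1 = −47 + 6·8
1 = 6·55 − 7·47
1 = −7·212 + 27·55
1 = 27·691 − 88·212
1 = −88·1594 + 203·691
So 691·(203) ≡ 1 (mod 1594), giving 691⁻¹ ≡ 203.
x ≡ 691⁻¹·1361 ≡ 203·1361 ≡ 521 (mod 1594).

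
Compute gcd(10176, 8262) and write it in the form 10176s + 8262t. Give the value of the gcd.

Euclidean algorithm:
10176 = 1·8262 + 1914
8262 = 4·1914 + 606
1914 = 3·606 + 96
606 = 6·96 + 30
96 = 3·30 + 6
30 = 5·6 + 0
gcd(10176, 8262) = 6.
Back-substituting:
6 = 96 − 3·30
6 = −3·606 + 19·96
6 = 19·1914 − 60·606
6 = −60·8262 + 259·1914
6 = 259·10176 − 319·8262
So 6 = (259)·10176 + (-319)·8262.

6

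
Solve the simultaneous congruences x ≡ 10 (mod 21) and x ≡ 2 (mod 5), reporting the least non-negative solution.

52

Write x = 10 + 21·k. Then 21·k ≡ 2 − 10 ≡ 2 (mod 5).
Need 21⁻¹ mod 5. Extended Euclid on (5, 1):
5 = 5×1 + 0
21⁻¹ ≡ 1 (mod 5), so k ≡ 1·2 ≡ 2 (mod 5).
x = 10 + 21·2 = 52.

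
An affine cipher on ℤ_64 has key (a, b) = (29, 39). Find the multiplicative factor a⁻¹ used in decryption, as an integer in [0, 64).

Run Euclid on (64, 29):
64 = 2×29 + 6
29 = 4×6 + 5
6 = 1×5 + 1
5 = 5×1 + 0
The gcd is 1. Working backward:
1 = 6 − 5
1 = −29 + 5·6
1 = 5·64 − 11·29
Thus 29·(-11) ≡ 1 (mod 64); reducing, -11 mod 64 = 53.

53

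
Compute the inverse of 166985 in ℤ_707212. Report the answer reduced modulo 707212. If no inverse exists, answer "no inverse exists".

Extended Euclidean algorithm:
707212 = 4·166985 + 39272
166985 = 4·39272 + 9897
39272 = 3·9897 + 9581
9897 = 1·9581 + 316
9581 = 30·316 + 101
316 = 3·101 + 13
101 = 7·13 + 10
13 = 1·10 + 3
10 = 3·3 + 1
3 = 3·1 + 0
gcd = 1, so the inverse exists. Back-substitute:
1 = 10 − 3·3
1 = −3·13 + 4·10
1 = 4·101 − 31·13
1 = −31·316 + 97·101
1 = 97·9581 − 2941·316
1 = −2941·9897 + 3038·9581
1 = 3038·39272 − 12055·9897
1 = −12055·166985 + 51258·39272
1 = 51258·707212 − 217087·166985
Thus 166985·(-217087) ≡ 1 (mod 707212); reducing, -217087 mod 707212 = 490125.

490125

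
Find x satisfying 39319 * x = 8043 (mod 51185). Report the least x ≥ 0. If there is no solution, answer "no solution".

41207

First find gcd(39319, 51185):
51185 = 1*39319 + 11866
39319 = 3*11866 + 3721
11866 = 3*3721 + 703
3721 = 5*703 + 206
703 = 3*206 + 85
206 = 2*85 + 36
85 = 2*36 + 13
36 = 2*13 + 10
13 = 1*10 + 3
10 = 3*3 + 1
3 = 3*1 + 0
gcd = 1, so a unique solution mod 51185 exists.
Back-substitute for the Bézout coefficients:
1 = 10 − 3·3
1 = −3·13 + 4·10
1 = 4·36 − 11·13
1 = −11·85 + 26·36
1 = 26·206 − 63·85
1 = −63·703 + 215·206
1 = 215·3721 − 1138·703
1 = −1138·11866 + 3629·3721
1 = 3629·39319 − 12025·11866
1 = −12025·51185 + 15654·39319
So 39319·(15654) ≡ 1 (mod 51185), giving 39319⁻¹ ≡ 15654.
x ≡ 39319⁻¹·8043 ≡ 15654·8043 ≡ 41207 (mod 51185).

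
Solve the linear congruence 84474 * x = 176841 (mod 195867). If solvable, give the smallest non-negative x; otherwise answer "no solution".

5866

First find gcd(84474, 195867):
195867 = 2*84474 + 26919
84474 = 3*26919 + 3717
26919 = 7*3717 + 900
3717 = 4*900 + 117
900 = 7*117 + 81
117 = 1*81 + 36
81 = 2*36 + 9
36 = 4*9 + 0
gcd = 9 and 9 | 176841, so solutions exist. Divide through by 9: 9386x ≡ 19649 (mod 21763).
Now find 9386⁻¹ mod 21763:
21763 = 2·9386 + 2991
9386 = 3·2991 + 413
2991 = 7·413 + 100
413 = 4·100 + 13
100 = 7·13 + 9
13 = 1·9 + 4
9 = 2·4 + 1
4 = 4·1 + 0
Back-substitute:
1 = 9 − 2·4
1 = −2·13 + 3·9
1 = 3·100 − 23·13
1 = −23·413 + 95·100
1 = 95·2991 − 688·413
1 = −688·9386 + 2159·2991
1 = 2159·21763 − 5006·9386
So 9386·(-5006) ≡ 1 (mod 21763), i.e. 9386⁻¹ ≡ 16757.
Then x ≡ 16757·19649 ≡ 5866 (mod 21763); the smallest non-negative solution is x = 5866.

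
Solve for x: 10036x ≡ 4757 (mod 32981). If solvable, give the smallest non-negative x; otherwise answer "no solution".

gcd(10036, 32981):
32981 = 3*10036 + 2873
10036 = 3*2873 + 1417
2873 = 2*1417 + 39
1417 = 36*39 + 13
39 = 3*13 + 0
gcd = 13, but 13 ∤ 4757, so the congruence has no solution.

no solution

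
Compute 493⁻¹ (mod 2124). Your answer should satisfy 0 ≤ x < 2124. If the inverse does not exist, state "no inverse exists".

Apply the Euclidean algorithm to 2124 and 493:
2124 = 4*493 + 152
493 = 3*152 + 37
152 = 4*37 + 4
37 = 9*4 + 1
4 = 4*1 + 0
gcd = 1, so the inverse exists. Back-substitute:
1 = 37 − 9·4
1 = −9·152 + 37·37
1 = 37·493 − 120·152
1 = −120·2124 + 517·493
So 493·517 ≡ 1 (mod 2124).

517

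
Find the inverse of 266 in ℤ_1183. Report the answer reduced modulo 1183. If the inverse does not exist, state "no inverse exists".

no inverse exists

Compute gcd(266, 1183):
1183 = 4×266 + 119
266 = 2×119 + 28
119 = 4×28 + 7
28 = 4×7 + 0
The gcd is 7, not 1, hence no inverse exists.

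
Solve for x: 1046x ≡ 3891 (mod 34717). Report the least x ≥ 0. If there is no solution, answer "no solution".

First find gcd(1046, 34717):
34717 = 33×1046 + 199
1046 = 5×199 + 51
199 = 3×51 + 46
51 = 1×46 + 5
46 = 9×5 + 1
5 = 5×1 + 0
gcd = 1, so a unique solution mod 34717 exists.
Back-substitute for the Bézout coefficients:
1 = 46 − 9·5
1 = −9·51 + 10·46
1 = 10·199 − 39·51
1 = −39·1046 + 205·199
1 = 205·34717 − 6804·1046
So 1046·(-6804) ≡ 1 (mod 34717), giving 1046⁻¹ ≡ 27913.
x ≡ 1046⁻¹·3891 ≡ 27913·3891 ≡ 14707 (mod 34717).

14707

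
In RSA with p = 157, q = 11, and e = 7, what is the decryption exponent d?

223

φ(n) = (p−1)(q−1) = 156·10 = 1560.
Need d with 7·d ≡ 1 (mod 1560). Apply the extended Euclidean algorithm:
1560 = 222*7 + 6
7 = 1*6 + 1
6 = 6*1 + 0
Back-substitute:
1 = 7 − 6
1 = −1560 + 223·7
So 7·223 ≡ 1 (mod 1560), hence d = 223.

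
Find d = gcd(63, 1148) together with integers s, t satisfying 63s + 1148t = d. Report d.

7

Euclidean algorithm:
1148 = 18*63 + 14
63 = 4*14 + 7
14 = 2*7 + 0
gcd(63, 1148) = 7.
Express as a combination:
7 = 63 − 4·14
7 = −4·1148 + 73·63
So 7 = (-4)·1148 + (73)·63.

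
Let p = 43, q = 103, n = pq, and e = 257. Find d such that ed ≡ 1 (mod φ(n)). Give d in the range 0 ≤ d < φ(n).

2117

φ(n) = (p−1)(q−1) = 42·102 = 4284.
Need d with 257·d ≡ 1 (mod 4284). Apply the extended Euclidean algorithm:
4284 = 16*257 + 172
257 = 1*172 + 85
172 = 2*85 + 2
85 = 42*2 + 1
2 = 2*1 + 0
Back-substitute:
1 = 85 − 42·2
1 = −42·172 + 85·85
1 = 85·257 − 127·172
1 = −127·4284 + 2117·257
So 257·2117 ≡ 1 (mod 4284), hence d = 2117.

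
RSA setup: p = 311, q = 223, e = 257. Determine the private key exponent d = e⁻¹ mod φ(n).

47933

φ(n) = (p−1)(q−1) = 310·222 = 68820.
Need d with 257·d ≡ 1 (mod 68820). Apply the extended Euclidean algorithm:
68820 = 267×257 + 201
257 = 1×201 + 56
201 = 3×56 + 33
56 = 1×33 + 23
33 = 1×23 + 10
23 = 2×10 + 3
10 = 3×3 + 1
3 = 3×1 + 0
Back-substitute:
1 = 10 − 3·3
1 = −3·23 + 7·10
1 = 7·33 − 10·23
1 = −10·56 + 17·33
1 = 17·201 − 61·56
1 = −61·257 + 78·201
1 = 78·68820 − 20887·257
So 257·(-20887) ≡ 1 (mod 68820), hence d ≡ -20887 ≡ 47933 (mod 68820).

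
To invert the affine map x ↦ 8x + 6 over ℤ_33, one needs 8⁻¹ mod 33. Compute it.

Apply the Euclidean algorithm to 33 and 8:
33 = 4*8 + 1
8 = 8*1 + 0
The gcd is 1. Working backward:
1 = 33 − 4·8
Thus 8·(-4) ≡ 1 (mod 33); reducing, -4 mod 33 = 29.

29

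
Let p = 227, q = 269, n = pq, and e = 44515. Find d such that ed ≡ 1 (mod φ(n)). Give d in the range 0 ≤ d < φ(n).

φ(n) = (p−1)(q−1) = 226·268 = 60568.
Need d with 44515·d ≡ 1 (mod 60568). Apply the extended Euclidean algorithm:
60568 = 1*44515 + 16053
44515 = 2*16053 + 12409
16053 = 1*12409 + 3644
12409 = 3*3644 + 1477
3644 = 2*1477 + 690
1477 = 2*690 + 97
690 = 7*97 + 11
97 = 8*11 + 9
11 = 1*9 + 2
9 = 4*2 + 1
2 = 2*1 + 0
Back-substitute:
1 = 9 − 4·2
1 = −4·11 + 5·9
1 = 5·97 − 44·11
1 = −44·690 + 313·97
1 = 313·1477 − 670·690
1 = −670·3644 + 1653·1477
1 = 1653·12409 − 5629·3644
1 = −5629·16053 + 7282·12409
1 = 7282·44515 − 20193·16053
1 = −20193·60568 + 27475·44515
So 44515·27475 ≡ 1 (mod 60568), hence d = 27475.

27475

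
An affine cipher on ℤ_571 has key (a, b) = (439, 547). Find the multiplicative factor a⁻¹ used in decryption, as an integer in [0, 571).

gcd(571, 439) by repeated division:
571 = 1*439 + 132
439 = 3*132 + 43
132 = 3*43 + 3
43 = 14*3 + 1
3 = 3*1 + 0
Since gcd(439, 571) = 1, back-substitute to write 1 as a combination:
1 = 43 − 14·3
1 = −14·132 + 43·43
1 = 43·439 − 143·132
1 = −143·571 + 186·439
So 439·186 ≡ 1 (mod 571).

186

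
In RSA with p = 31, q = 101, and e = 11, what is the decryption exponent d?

φ(n) = (p−1)(q−1) = 30·100 = 3000.
Need d with 11·d ≡ 1 (mod 3000). Apply the extended Euclidean algorithm:
3000 = 272*11 + 8
11 = 1*8 + 3
8 = 2*3 + 2
3 = 1*2 + 1
2 = 2*1 + 0
Back-substitute:
1 = 3 − 2
1 = −8 + 3·3
1 = 3·11 − 4·8
1 = −4·3000 + 1091·11
So 11·1091 ≡ 1 (mod 3000), hence d = 1091.

1091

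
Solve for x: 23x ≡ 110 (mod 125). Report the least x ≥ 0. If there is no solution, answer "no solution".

First find gcd(23, 125):
125 = 5*23 + 10
23 = 2*10 + 3
10 = 3*3 + 1
3 = 3*1 + 0
gcd = 1, so a unique solution mod 125 exists.
Back-substitute for the Bézout coefficients:
1 = 10 − 3·3
1 = −3·23 + 7·10
1 = 7·125 − 38·23
So 23·(-38) ≡ 1 (mod 125), giving 23⁻¹ ≡ 87.
x ≡ 23⁻¹·110 ≡ 87·110 ≡ 70 (mod 125).

70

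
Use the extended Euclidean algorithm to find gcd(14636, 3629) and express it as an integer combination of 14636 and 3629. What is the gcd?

1

Repeated division:
14636 = 4*3629 + 120
3629 = 30*120 + 29
120 = 4*29 + 4
29 = 7*4 + 1
4 = 4*1 + 0
gcd(14636, 3629) = 1.
Working backward:
1 = 29 − 7·4
1 = −7·120 + 29·29
1 = 29·3629 − 877·120
1 = −877·14636 + 3537·3629
So 1 = (-877)·14636 + (3537)·3629.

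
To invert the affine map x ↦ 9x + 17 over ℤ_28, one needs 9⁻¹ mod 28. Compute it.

25

Apply the Euclidean algorithm to 28 and 9:
28 = 3×9 + 1
9 = 9×1 + 0
The gcd is 1. Working backward:
1 = 28 − 3·9
Thus 9·(-3) ≡ 1 (mod 28); reducing, -3 mod 28 = 25.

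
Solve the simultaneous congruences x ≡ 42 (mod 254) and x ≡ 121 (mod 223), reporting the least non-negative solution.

42714

Write x = 42 + 254·k. Then 254·k ≡ 121 − 42 ≡ 79 (mod 223).
Need 254⁻¹ mod 223. Extended Euclid on (223, 31):
223 = 7·31 + 6
31 = 5·6 + 1
6 = 6·1 + 0
Back-substitute:
1 = 31 − 5·6
1 = −5·223 + 36·31
254⁻¹ ≡ 36 (mod 223), so k ≡ 36·79 ≡ 168 (mod 223).
x = 42 + 254·168 = 42714.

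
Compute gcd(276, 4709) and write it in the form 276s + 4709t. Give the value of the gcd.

1

Repeated division:
4709 = 17·276 + 17
276 = 16·17 + 4
17 = 4·4 + 1
4 = 4·1 + 0
gcd(276, 4709) = 1.
Working backward:
1 = 17 − 4·4
1 = −4·276 + 65·17
1 = 65·4709 − 1109·276
So 1 = (65)·4709 + (-1109)·276.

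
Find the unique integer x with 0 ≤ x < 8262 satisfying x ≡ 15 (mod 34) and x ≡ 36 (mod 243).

5625

Write x = 15 + 34·k. Then 34·k ≡ 36 − 15 ≡ 21 (mod 243).
Need 34⁻¹ mod 243. Extended Euclid on (243, 34):
243 = 7×34 + 5
34 = 6×5 + 4
5 = 1×4 + 1
4 = 4×1 + 0
Back-substitute:
1 = 5 − 4
1 = −34 + 7·5
1 = 7·243 − 50·34
34⁻¹ ≡ 193 (mod 243), so k ≡ 193·21 ≡ 165 (mod 243).
x = 15 + 34·165 = 5625.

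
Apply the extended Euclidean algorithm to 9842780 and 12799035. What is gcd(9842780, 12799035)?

5

Repeated division:
12799035 = 1·9842780 + 2956255
9842780 = 3·2956255 + 974015
2956255 = 3·974015 + 34210
974015 = 28·34210 + 16135
34210 = 2·16135 + 1940
16135 = 8·1940 + 615
1940 = 3·615 + 95
615 = 6·95 + 45
95 = 2·45 + 5
45 = 9·5 + 0
gcd(9842780, 12799035) = 5.
Working backward:
5 = 95 − 2·45
5 = −2·615 + 13·95
5 = 13·1940 − 41·615
5 = −41·16135 + 341·1940
5 = 341·34210 − 723·16135
5 = −723·974015 + 20585·34210
5 = 20585·2956255 − 62478·974015
5 = −62478·9842780 + 208019·2956255
5 = 208019·12799035 − 270497·9842780
So 5 = (208019)·12799035 + (-270497)·9842780.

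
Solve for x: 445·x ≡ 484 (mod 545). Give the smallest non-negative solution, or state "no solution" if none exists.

no solution

gcd(445, 545):
545 = 1*445 + 100
445 = 4*100 + 45
100 = 2*45 + 10
45 = 4*10 + 5
10 = 2*5 + 0
gcd = 5, but 5 ∤ 484, so the congruence has no solution.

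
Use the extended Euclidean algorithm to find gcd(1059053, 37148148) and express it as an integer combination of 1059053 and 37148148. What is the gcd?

1

Apply Euclid's algorithm to 37148148 and 1059053:
37148148 = 35·1059053 + 81293
1059053 = 13·81293 + 2244
81293 = 36·2244 + 509
2244 = 4·509 + 208
509 = 2·208 + 93
208 = 2·93 + 22
93 = 4·22 + 5
22 = 4·5 + 2
5 = 2·2 + 1
2 = 2·1 + 0
gcd(1059053, 37148148) = 1.
Express as a combination:
1 = 5 − 2·2
1 = −2·22 + 9·5
1 = 9·93 − 38·22
1 = −38·208 + 85·93
1 = 85·509 − 208·208
1 = −208·2244 + 917·509
1 = 917·81293 − 33220·2244
1 = −33220·1059053 + 432777·81293
1 = 432777·37148148 − 15180415·1059053
So 1 = (432777)·37148148 + (-15180415)·1059053.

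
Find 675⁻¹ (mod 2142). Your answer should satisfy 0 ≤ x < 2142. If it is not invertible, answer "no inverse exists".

no inverse exists

Compute gcd(675, 2142):
2142 = 3*675 + 117
675 = 5*117 + 90
117 = 1*90 + 27
90 = 3*27 + 9
27 = 3*9 + 0
Since gcd = 9 > 1, 675 is not a unit mod 2142.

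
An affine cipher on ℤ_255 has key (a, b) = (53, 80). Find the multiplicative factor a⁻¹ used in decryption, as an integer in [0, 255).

Extended Euclidean algorithm:
255 = 4·53 + 43
53 = 1·43 + 10
43 = 4·10 + 3
10 = 3·3 + 1
3 = 3·1 + 0
Since gcd(53, 255) = 1, back-substitute to write 1 as a combination:
1 = 10 − 3·3
1 = −3·43 + 13·10
1 = 13·53 − 16·43
1 = −16·255 + 77·53
So 53·77 ≡ 1 (mod 255).

77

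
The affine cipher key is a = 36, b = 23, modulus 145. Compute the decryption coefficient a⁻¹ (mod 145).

Apply the Euclidean algorithm to 145 and 36:
145 = 4×36 + 1
36 = 36×1 + 0
gcd = 1, so the inverse exists. Back-substitute:
1 = 145 − 4·36
Thus 36·(-4) ≡ 1 (mod 145); reducing, -4 mod 145 = 141.

141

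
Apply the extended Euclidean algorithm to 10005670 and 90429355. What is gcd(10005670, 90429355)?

Apply Euclid's algorithm to 90429355 and 10005670:
90429355 = 9·10005670 + 378325
10005670 = 26·378325 + 169220
378325 = 2·169220 + 39885
169220 = 4·39885 + 9680
39885 = 4·9680 + 1165
9680 = 8·1165 + 360
1165 = 3·360 + 85
360 = 4·85 + 20
85 = 4·20 + 5
20 = 4·5 + 0
gcd(10005670, 90429355) = 5.
Express as a combination:
5 = 85 − 4·20
5 = −4·360 + 17·85
5 = 17·1165 − 55·360
5 = −55·9680 + 457·1165
5 = 457·39885 − 1883·9680
5 = −1883·169220 + 7989·39885
5 = 7989·378325 − 17861·169220
5 = −17861·10005670 + 472375·378325
5 = 472375·90429355 − 4269236·10005670
So 5 = (472375)·90429355 + (-4269236)·10005670.

5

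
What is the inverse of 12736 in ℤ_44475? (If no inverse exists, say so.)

gcd(44475, 12736) by repeated division:
44475 = 3·12736 + 6267
12736 = 2·6267 + 202
6267 = 31·202 + 5
202 = 40·5 + 2
5 = 2·2 + 1
2 = 2·1 + 0
The gcd is 1. Working backward:
1 = 5 − 2·2
1 = −2·202 + 81·5
1 = 81·6267 − 2513·202
1 = −2513·12736 + 5107·6267
1 = 5107·44475 − 17834·12736
Thus 12736·(-17834) ≡ 1 (mod 44475); reducing, -17834 mod 44475 = 26641.

26641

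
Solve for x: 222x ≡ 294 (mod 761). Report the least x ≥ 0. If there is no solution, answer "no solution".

207

First find gcd(222, 761):
761 = 3×222 + 95
222 = 2×95 + 32
95 = 2×32 + 31
32 = 1×31 + 1
31 = 31×1 + 0
gcd = 1, so a unique solution mod 761 exists.
Back-substitute for the Bézout coefficients:
1 = 32 − 31
1 = −95 + 3·32
1 = 3·222 − 7·95
1 = −7·761 + 24·222
So 222·(24) ≡ 1 (mod 761), giving 222⁻¹ ≡ 24.
x ≡ 222⁻¹·294 ≡ 24·294 ≡ 207 (mod 761).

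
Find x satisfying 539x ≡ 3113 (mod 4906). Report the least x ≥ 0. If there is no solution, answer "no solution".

115

First find gcd(539, 4906):
4906 = 9×539 + 55
539 = 9×55 + 44
55 = 1×44 + 11
44 = 4×11 + 0
gcd = 11 and 11 | 3113, so solutions exist. Divide through by 11: 49x ≡ 283 (mod 446).
Now find 49⁻¹ mod 446:
446 = 9*49 + 5
49 = 9*5 + 4
5 = 1*4 + 1
4 = 4*1 + 0
Back-substitute:
1 = 5 − 4
1 = −49 + 10·5
1 = 10·446 − 91·49
So 49·(-91) ≡ 1 (mod 446), i.e. 49⁻¹ ≡ 355.
Then x ≡ 355·283 ≡ 115 (mod 446); the smallest non-negative solution is x = 115.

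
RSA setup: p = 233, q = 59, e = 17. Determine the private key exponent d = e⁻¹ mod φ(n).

φ(n) = (p−1)(q−1) = 232·58 = 13456.
Need d with 17·d ≡ 1 (mod 13456). Apply the extended Euclidean algorithm:
13456 = 791·17 + 9
17 = 1·9 + 8
9 = 1·8 + 1
8 = 8·1 + 0
Back-substitute:
1 = 9 − 8
1 = −17 + 2·9
1 = 2·13456 − 1583·17
So 17·(-1583) ≡ 1 (mod 13456), hence d ≡ -1583 ≡ 11873 (mod 13456).

11873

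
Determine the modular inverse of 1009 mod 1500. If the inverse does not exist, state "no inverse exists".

889

Apply the Euclidean algorithm to 1500 and 1009:
1500 = 1·1009 + 491
1009 = 2·491 + 27
491 = 18·27 + 5
27 = 5·5 + 2
5 = 2·2 + 1
2 = 2·1 + 0
gcd = 1, so the inverse exists. Back-substitute:
1 = 5 − 2·2
1 = −2·27 + 11·5
1 = 11·491 − 200·27
1 = −200·1009 + 411·491
1 = 411·1500 − 611·1009
Thus 1009·(-611) ≡ 1 (mod 1500); reducing, -611 mod 1500 = 889.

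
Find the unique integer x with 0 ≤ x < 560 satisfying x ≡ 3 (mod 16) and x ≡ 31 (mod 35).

451

Write x = 3 + 16·k. Then 16·k ≡ 31 − 3 ≡ 28 (mod 35).
Need 16⁻¹ mod 35. Extended Euclid on (35, 16):
35 = 2*16 + 3
16 = 5*3 + 1
3 = 3*1 + 0
Back-substitute:
1 = 16 − 5·3
1 = −5·35 + 11·16
16⁻¹ ≡ 11 (mod 35), so k ≡ 11·28 ≡ 28 (mod 35).
x = 3 + 16·28 = 451.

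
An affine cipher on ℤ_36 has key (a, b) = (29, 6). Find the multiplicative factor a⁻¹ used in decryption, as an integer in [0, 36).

Run Euclid on (36, 29):
36 = 1×29 + 7
29 = 4×7 + 1
7 = 7×1 + 0
Since gcd(29, 36) = 1, back-substitute to write 1 as a combination:
1 = 29 − 4·7
1 = −4·36 + 5·29
So 29·5 ≡ 1 (mod 36).

5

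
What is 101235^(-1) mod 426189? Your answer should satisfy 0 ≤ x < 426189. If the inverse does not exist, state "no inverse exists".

Compute gcd(101235, 426189):
426189 = 4*101235 + 21249
101235 = 4*21249 + 16239
21249 = 1*16239 + 5010
16239 = 3*5010 + 1209
5010 = 4*1209 + 174
1209 = 6*174 + 165
174 = 1*165 + 9
165 = 18*9 + 3
9 = 3*3 + 0
The gcd is 3, not 1, hence no inverse exists.

no inverse exists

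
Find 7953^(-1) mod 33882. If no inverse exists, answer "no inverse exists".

Euclidean algorithm on 33882, 7953:
33882 = 4·7953 + 2070
7953 = 3·2070 + 1743
2070 = 1·1743 + 327
1743 = 5·327 + 108
327 = 3·108 + 3
108 = 36·3 + 0
Since gcd = 3 > 1, 7953 is not a unit mod 33882.

no inverse exists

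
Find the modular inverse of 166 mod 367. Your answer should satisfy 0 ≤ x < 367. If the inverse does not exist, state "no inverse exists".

325

Apply the Euclidean algorithm to 367 and 166:
367 = 2*166 + 35
166 = 4*35 + 26
35 = 1*26 + 9
26 = 2*9 + 8
9 = 1*8 + 1
8 = 8*1 + 0
gcd = 1, so the inverse exists. Back-substitute:
1 = 9 − 8
1 = −26 + 3·9
1 = 3·35 − 4·26
1 = −4·166 + 19·35
1 = 19·367 − 42·166
Thus 166·(-42) ≡ 1 (mod 367); reducing, -42 mod 367 = 325.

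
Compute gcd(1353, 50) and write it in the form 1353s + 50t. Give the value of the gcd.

Repeated division:
1353 = 27×50 + 3
50 = 16×3 + 2
3 = 1×2 + 1
2 = 2×1 + 0
gcd(1353, 50) = 1.
Working backward:
1 = 3 − 2
1 = −50 + 17·3
1 = 17·1353 − 460·50
So 1 = (17)·1353 + (-460)·50.

1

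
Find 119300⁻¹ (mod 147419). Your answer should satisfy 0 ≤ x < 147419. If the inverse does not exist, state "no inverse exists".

Extended Euclidean algorithm:
147419 = 1·119300 + 28119
119300 = 4·28119 + 6824
28119 = 4·6824 + 823
6824 = 8·823 + 240
823 = 3·240 + 103
240 = 2·103 + 34
103 = 3·34 + 1
34 = 34·1 + 0
The gcd is 1. Working backward:
1 = 103 − 3·34
1 = −3·240 + 7·103
1 = 7·823 − 24·240
1 = −24·6824 + 199·823
1 = 199·28119 − 820·6824
1 = −820·119300 + 3479·28119
1 = 3479·147419 − 4299·119300
Hence 119300⁻¹ ≡ -4299 ≡ 143120 (mod 147419).

143120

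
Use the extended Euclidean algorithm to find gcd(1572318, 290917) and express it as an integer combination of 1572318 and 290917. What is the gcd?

11

Euclidean algorithm:
1572318 = 5*290917 + 117733
290917 = 2*117733 + 55451
117733 = 2*55451 + 6831
55451 = 8*6831 + 803
6831 = 8*803 + 407
803 = 1*407 + 396
407 = 1*396 + 11
396 = 36*11 + 0
gcd(1572318, 290917) = 11.
Back-substituting:
11 = 407 − 396
11 = −803 + 2·407
11 = 2·6831 − 17·803
11 = −17·55451 + 138·6831
11 = 138·117733 − 293·55451
11 = −293·290917 + 724·117733
11 = 724·1572318 − 3913·290917
So 11 = (724)·1572318 + (-3913)·290917.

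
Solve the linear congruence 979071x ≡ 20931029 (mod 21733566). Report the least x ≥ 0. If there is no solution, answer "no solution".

gcd(979071, 21733566):
21733566 = 22·979071 + 194004
979071 = 5·194004 + 9051
194004 = 21·9051 + 3933
9051 = 2·3933 + 1185
3933 = 3·1185 + 378
1185 = 3·378 + 51
378 = 7·51 + 21
51 = 2·21 + 9
21 = 2·9 + 3
9 = 3·3 + 0
gcd = 3, but 3 ∤ 20931029, so the congruence has no solution.

no solution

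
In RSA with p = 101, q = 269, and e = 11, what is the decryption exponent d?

19491

φ(n) = (p−1)(q−1) = 100·268 = 26800.
Need d with 11·d ≡ 1 (mod 26800). Apply the extended Euclidean algorithm:
26800 = 2436×11 + 4
11 = 2×4 + 3
4 = 1×3 + 1
3 = 3×1 + 0
Back-substitute:
1 = 4 − 3
1 = −11 + 3·4
1 = 3·26800 − 7309·11
So 11·(-7309) ≡ 1 (mod 26800), hence d ≡ -7309 ≡ 19491 (mod 26800).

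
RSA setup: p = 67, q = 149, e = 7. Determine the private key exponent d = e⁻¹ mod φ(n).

φ(n) = (p−1)(q−1) = 66·148 = 9768.
Need d with 7·d ≡ 1 (mod 9768). Apply the extended Euclidean algorithm:
9768 = 1395×7 + 3
7 = 2×3 + 1
3 = 3×1 + 0
Back-substitute:
1 = 7 − 2·3
1 = −2·9768 + 2791·7
So 7·2791 ≡ 1 (mod 9768), hence d = 2791.

2791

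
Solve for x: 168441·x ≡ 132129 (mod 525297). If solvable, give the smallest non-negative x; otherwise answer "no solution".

First find gcd(168441, 525297):
525297 = 3·168441 + 19974
168441 = 8·19974 + 8649
19974 = 2·8649 + 2676
8649 = 3·2676 + 621
2676 = 4·621 + 192
621 = 3·192 + 45
192 = 4·45 + 12
45 = 3·12 + 9
12 = 1·9 + 3
9 = 3·3 + 0
gcd = 3 and 3 | 132129, so solutions exist. Divide through by 3: 56147x ≡ 44043 (mod 175099).
Now find 56147⁻¹ mod 175099:
175099 = 3×56147 + 6658
56147 = 8×6658 + 2883
6658 = 2×2883 + 892
2883 = 3×892 + 207
892 = 4×207 + 64
207 = 3×64 + 15
64 = 4×15 + 4
15 = 3×4 + 3
4 = 1×3 + 1
3 = 3×1 + 0
Back-substitute:
1 = 4 − 3
1 = −15 + 4·4
1 = 4·64 − 17·15
1 = −17·207 + 55·64
1 = 55·892 − 237·207
1 = −237·2883 + 766·892
1 = 766·6658 − 1769·2883
1 = −1769·56147 + 14918·6658
1 = 14918·175099 − 46523·56147
So 56147·(-46523) ≡ 1 (mod 175099), i.e. 56147⁻¹ ≡ 128576.
Then x ≡ 128576·44043 ≡ 171108 (mod 175099); the smallest non-negative solution is x = 171108.

171108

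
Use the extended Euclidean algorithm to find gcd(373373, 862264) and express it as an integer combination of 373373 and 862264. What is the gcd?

13

Euclidean algorithm:
862264 = 2·373373 + 115518
373373 = 3·115518 + 26819
115518 = 4·26819 + 8242
26819 = 3·8242 + 2093
8242 = 3·2093 + 1963
2093 = 1·1963 + 130
1963 = 15·130 + 13
130 = 10·13 + 0
gcd(373373, 862264) = 13.
Express as a combination:
13 = 1963 − 15·130
13 = −15·2093 + 16·1963
13 = 16·8242 − 63·2093
13 = −63·26819 + 205·8242
13 = 205·115518 − 883·26819
13 = −883·373373 + 2854·115518
13 = 2854·862264 − 6591·373373
So 13 = (2854)·862264 + (-6591)·373373.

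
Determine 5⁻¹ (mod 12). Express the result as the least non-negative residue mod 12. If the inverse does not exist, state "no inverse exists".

Run Euclid on (12, 5):
12 = 2·5 + 2
5 = 2·2 + 1
2 = 2·1 + 0
Since gcd(5, 12) = 1, back-substitute to write 1 as a combination:
1 = 5 − 2·2
1 = −2·12 + 5·5
So 5·5 ≡ 1 (mod 12).

5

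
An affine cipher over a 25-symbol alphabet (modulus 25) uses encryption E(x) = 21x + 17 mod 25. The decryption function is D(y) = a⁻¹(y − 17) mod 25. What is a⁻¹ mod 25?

gcd(25, 21) by repeated division:
25 = 1*21 + 4
21 = 5*4 + 1
4 = 4*1 + 0
gcd = 1, so the inverse exists. Back-substitute:
1 = 21 − 5·4
1 = −5·25 + 6·21
So 21·6 ≡ 1 (mod 25).

6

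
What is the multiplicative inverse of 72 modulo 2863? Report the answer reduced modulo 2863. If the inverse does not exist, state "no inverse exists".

676

Extended Euclidean algorithm:
2863 = 39·72 + 55
72 = 1·55 + 17
55 = 3·17 + 4
17 = 4·4 + 1
4 = 4·1 + 0
The gcd is 1. Working backward:
1 = 17 − 4·4
1 = −4·55 + 13·17
1 = 13·72 − 17·55
1 = −17·2863 + 676·72
So 72·676 ≡ 1 (mod 2863).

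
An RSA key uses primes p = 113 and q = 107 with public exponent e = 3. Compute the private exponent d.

φ(n) = (p−1)(q−1) = 112·106 = 11872.
Need d with 3·d ≡ 1 (mod 11872). Apply the extended Euclidean algorithm:
11872 = 3957×3 + 1
3 = 3×1 + 0
Back-substitute:
1 = 11872 − 3957·3
So 3·(-3957) ≡ 1 (mod 11872), hence d ≡ -3957 ≡ 7915 (mod 11872).

7915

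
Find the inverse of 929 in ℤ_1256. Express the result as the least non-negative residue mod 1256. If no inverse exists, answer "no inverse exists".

169

Apply the Euclidean algorithm to 1256 and 929:
1256 = 1×929 + 327
929 = 2×327 + 275
327 = 1×275 + 52
275 = 5×52 + 15
52 = 3×15 + 7
15 = 2×7 + 1
7 = 7×1 + 0
Since gcd(929, 1256) = 1, back-substitute to write 1 as a combination:
1 = 15 − 2·7
1 = −2·52 + 7·15
1 = 7·275 − 37·52
1 = −37·327 + 44·275
1 = 44·929 − 125·327
1 = −125·1256 + 169·929
So 929·169 ≡ 1 (mod 1256).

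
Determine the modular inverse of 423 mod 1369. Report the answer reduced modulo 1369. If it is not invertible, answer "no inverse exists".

Apply the Euclidean algorithm to 1369 and 423:
1369 = 3*423 + 100
423 = 4*100 + 23
100 = 4*23 + 8
23 = 2*8 + 7
8 = 1*7 + 1
7 = 7*1 + 0
The gcd is 1. Working backward:
1 = 8 − 7
1 = −23 + 3·8
1 = 3·100 − 13·23
1 = −13·423 + 55·100
1 = 55·1369 − 178·423
So 423·(-178) ≡ 1 (mod 1369), and -178 ≡ 1191 (mod 1369).

1191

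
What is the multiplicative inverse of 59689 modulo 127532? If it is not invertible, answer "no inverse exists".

Extended Euclidean algorithm:
127532 = 2*59689 + 8154
59689 = 7*8154 + 2611
8154 = 3*2611 + 321
2611 = 8*321 + 43
321 = 7*43 + 20
43 = 2*20 + 3
20 = 6*3 + 2
3 = 1*2 + 1
2 = 2*1 + 0
Since gcd(59689, 127532) = 1, back-substitute to write 1 as a combination:
1 = 3 − 2
1 = −20 + 7·3
1 = 7·43 − 15·20
1 = −15·321 + 112·43
1 = 112·2611 − 911·321
1 = −911·8154 + 2845·2611
1 = 2845·59689 − 20826·8154
1 = −20826·127532 + 44497·59689
So 59689·44497 ≡ 1 (mod 127532).

44497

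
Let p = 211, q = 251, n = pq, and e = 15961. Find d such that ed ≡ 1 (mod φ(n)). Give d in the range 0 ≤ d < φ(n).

7141

φ(n) = (p−1)(q−1) = 210·250 = 52500.
Need d with 15961·d ≡ 1 (mod 52500). Apply the extended Euclidean algorithm:
52500 = 3×15961 + 4617
15961 = 3×4617 + 2110
4617 = 2×2110 + 397
2110 = 5×397 + 125
397 = 3×125 + 22
125 = 5×22 + 15
22 = 1×15 + 7
15 = 2×7 + 1
7 = 7×1 + 0
Back-substitute:
1 = 15 − 2·7
1 = −2·22 + 3·15
1 = 3·125 − 17·22
1 = −17·397 + 54·125
1 = 54·2110 − 287·397
1 = −287·4617 + 628·2110
1 = 628·15961 − 2171·4617
1 = −2171·52500 + 7141·15961
So 15961·7141 ≡ 1 (mod 52500), hence d = 7141.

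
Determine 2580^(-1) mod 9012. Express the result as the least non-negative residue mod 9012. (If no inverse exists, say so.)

no inverse exists

Euclidean algorithm on 9012, 2580:
9012 = 3·2580 + 1272
2580 = 2·1272 + 36
1272 = 35·36 + 12
36 = 3·12 + 0
The gcd is 12, not 1, hence no inverse exists.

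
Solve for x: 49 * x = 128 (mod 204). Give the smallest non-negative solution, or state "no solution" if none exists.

140

First find gcd(49, 204):
204 = 4·49 + 8
49 = 6·8 + 1
8 = 8·1 + 0
gcd = 1, so a unique solution mod 204 exists.
Back-substitute for the Bézout coefficients:
1 = 49 − 6·8
1 = −6·204 + 25·49
So 49·(25) ≡ 1 (mod 204), giving 49⁻¹ ≡ 25.
x ≡ 49⁻¹·128 ≡ 25·128 ≡ 140 (mod 204).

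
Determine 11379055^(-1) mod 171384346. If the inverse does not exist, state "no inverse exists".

Run Euclid on (171384346, 11379055):
171384346 = 15×11379055 + 698521
11379055 = 16×698521 + 202719
698521 = 3×202719 + 90364
202719 = 2×90364 + 21991
90364 = 4×21991 + 2400
21991 = 9×2400 + 391
2400 = 6×391 + 54
391 = 7×54 + 13
54 = 4×13 + 2
13 = 6×2 + 1
2 = 2×1 + 0
The gcd is 1. Working backward:
1 = 13 − 6·2
1 = −6·54 + 25·13
1 = 25·391 − 181·54
1 = −181·2400 + 1111·391
1 = 1111·21991 − 10180·2400
1 = −10180·90364 + 41831·21991
1 = 41831·202719 − 93842·90364
1 = −93842·698521 + 323357·202719
1 = 323357·11379055 − 5267554·698521
1 = −5267554·171384346 + 79336667·11379055
So 11379055·79336667 ≡ 1 (mod 171384346).

79336667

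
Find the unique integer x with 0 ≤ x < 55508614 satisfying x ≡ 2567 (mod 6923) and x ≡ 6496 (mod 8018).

Write x = 2567 + 6923·k. Then 6923·k ≡ 6496 − 2567 ≡ 3929 (mod 8018).
Need 6923⁻¹ mod 8018. Extended Euclid on (8018, 6923):
8018 = 1·6923 + 1095
6923 = 6·1095 + 353
1095 = 3·353 + 36
353 = 9·36 + 29
36 = 1·29 + 7
29 = 4·7 + 1
7 = 7·1 + 0
Back-substitute:
1 = 29 − 4·7
1 = −4·36 + 5·29
1 = 5·353 − 49·36
1 = −49·1095 + 152·353
1 = 152·6923 − 961·1095
1 = −961·8018 + 1113·6923
6923⁻¹ ≡ 1113 (mod 8018), so k ≡ 1113·3929 ≡ 3167 (mod 8018).
x = 2567 + 6923·3167 = 21927708.

21927708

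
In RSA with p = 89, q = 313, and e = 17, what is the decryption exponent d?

φ(n) = (p−1)(q−1) = 88·312 = 27456.
Need d with 17·d ≡ 1 (mod 27456). Apply the extended Euclidean algorithm:
27456 = 1615×17 + 1
17 = 17×1 + 0
Back-substitute:
1 = 27456 − 1615·17
So 17·(-1615) ≡ 1 (mod 27456), hence d ≡ -1615 ≡ 25841 (mod 27456).

25841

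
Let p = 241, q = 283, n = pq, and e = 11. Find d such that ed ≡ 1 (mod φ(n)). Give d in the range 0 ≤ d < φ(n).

24611

φ(n) = (p−1)(q−1) = 240·282 = 67680.
Need d with 11·d ≡ 1 (mod 67680). Apply the extended Euclidean algorithm:
67680 = 6152×11 + 8
11 = 1×8 + 3
8 = 2×3 + 2
3 = 1×2 + 1
2 = 2×1 + 0
Back-substitute:
1 = 3 − 2
1 = −8 + 3·3
1 = 3·11 − 4·8
1 = −4·67680 + 24611·11
So 11·24611 ≡ 1 (mod 67680), hence d = 24611.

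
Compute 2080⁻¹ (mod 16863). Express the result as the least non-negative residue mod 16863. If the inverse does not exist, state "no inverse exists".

4159

Extended Euclidean algorithm:
16863 = 8·2080 + 223
2080 = 9·223 + 73
223 = 3·73 + 4
73 = 18·4 + 1
4 = 4·1 + 0
The gcd is 1. Working backward:
1 = 73 − 18·4
1 = −18·223 + 55·73
1 = 55·2080 − 513·223
1 = −513·16863 + 4159·2080
So 2080·4159 ≡ 1 (mod 16863).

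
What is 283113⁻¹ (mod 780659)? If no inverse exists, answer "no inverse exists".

589052

Apply the Euclidean algorithm to 780659 and 283113:
780659 = 2×283113 + 214433
283113 = 1×214433 + 68680
214433 = 3×68680 + 8393
68680 = 8×8393 + 1536
8393 = 5×1536 + 713
1536 = 2×713 + 110
713 = 6×110 + 53
110 = 2×53 + 4
53 = 13×4 + 1
4 = 4×1 + 0
Since gcd(283113, 780659) = 1, back-substitute to write 1 as a combination:
1 = 53 − 13·4
1 = −13·110 + 27·53
1 = 27·713 − 175·110
1 = −175·1536 + 377·713
1 = 377·8393 − 2060·1536
1 = −2060·68680 + 16857·8393
1 = 16857·214433 − 52631·68680
1 = −52631·283113 + 69488·214433
1 = 69488·780659 − 191607·283113
So 283113·(-191607) ≡ 1 (mod 780659), and -191607 ≡ 589052 (mod 780659).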